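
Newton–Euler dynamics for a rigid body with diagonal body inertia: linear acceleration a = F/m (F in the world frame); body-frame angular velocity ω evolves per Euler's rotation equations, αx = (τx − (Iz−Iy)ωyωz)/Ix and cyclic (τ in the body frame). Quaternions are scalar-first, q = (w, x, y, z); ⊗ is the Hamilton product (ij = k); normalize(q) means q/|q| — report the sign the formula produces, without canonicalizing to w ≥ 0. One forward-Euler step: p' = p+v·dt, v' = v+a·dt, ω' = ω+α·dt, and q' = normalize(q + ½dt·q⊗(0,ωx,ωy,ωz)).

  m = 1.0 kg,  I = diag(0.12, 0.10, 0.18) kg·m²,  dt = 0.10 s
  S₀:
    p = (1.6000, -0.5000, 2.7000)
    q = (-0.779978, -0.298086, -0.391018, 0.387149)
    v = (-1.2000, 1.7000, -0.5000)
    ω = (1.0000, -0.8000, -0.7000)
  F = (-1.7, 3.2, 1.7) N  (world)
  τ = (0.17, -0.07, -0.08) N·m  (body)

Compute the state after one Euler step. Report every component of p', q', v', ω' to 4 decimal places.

p' = (1.4800, -0.3300, 2.6500)
q' = (-0.7651, -0.3071, -0.3500, 0.4447)
v' = (-1.3700, 2.0200, -0.3300)
ω' = (1.1043, -0.9120, -0.7533)

linear accel F/m = (-1.7000, 3.2000, 1.7000)
p' = p + v·dt = (1.4800, -0.3300, 2.6500)
new velocity v' = (-1.3700, 2.0200, -0.3300)
gyro term ω×Iω = (0.0448, 0.0420, 0.0160)
angular accel α = (1.0433, -1.1200, -0.5333)
new body rate ω' = (1.1043, -0.9120, -0.7533)
2q̇ = q⊗(0,ω) = (0.2562759, -0.1965462, 0.8024712, 1.1754714)
updated quaternion q' = (-0.7651, -0.3071, -0.3500, 0.4447)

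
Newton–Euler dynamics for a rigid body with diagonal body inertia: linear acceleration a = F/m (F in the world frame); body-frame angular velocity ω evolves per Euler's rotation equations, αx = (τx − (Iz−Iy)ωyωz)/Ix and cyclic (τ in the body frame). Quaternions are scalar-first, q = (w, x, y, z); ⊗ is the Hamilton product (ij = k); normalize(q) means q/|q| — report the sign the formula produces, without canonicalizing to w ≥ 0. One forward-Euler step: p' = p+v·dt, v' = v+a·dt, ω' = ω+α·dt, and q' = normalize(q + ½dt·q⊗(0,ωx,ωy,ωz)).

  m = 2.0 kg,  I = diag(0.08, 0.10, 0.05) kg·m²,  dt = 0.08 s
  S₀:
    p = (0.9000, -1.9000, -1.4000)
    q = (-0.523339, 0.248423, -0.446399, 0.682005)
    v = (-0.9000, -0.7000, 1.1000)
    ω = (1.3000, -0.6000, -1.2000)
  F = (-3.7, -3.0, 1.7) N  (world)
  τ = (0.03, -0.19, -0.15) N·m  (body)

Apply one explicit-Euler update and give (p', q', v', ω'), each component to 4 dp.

linear accel F/m = (-1.8500, -1.5000, 0.8500)
new position p' = (0.8280, -1.9560, -1.3120)
v + (F/m)dt = (-1.0480, -0.8200, 1.1680)
gyro term ω×Iω = (-0.0360, -0.0468, -0.0156)
angular accel α = (0.8250, -1.4320, -2.6880)
new body rate ω' = (1.3660, -0.7146, -1.4150)
Hamilton product q⊗(0,ω) = (0.2276167, 0.2645411, 1.4987175, 1.0592717)
q + ½dt·q⊗(0,ω), renormalized = (-0.5128, 0.2583, -0.3854, 0.7224)

p' = (0.8280, -1.9560, -1.3120)
q' = (-0.5128, 0.2583, -0.3854, 0.7224)
v' = (-1.0480, -0.8200, 1.1680)
ω' = (1.3660, -0.7146, -1.4150)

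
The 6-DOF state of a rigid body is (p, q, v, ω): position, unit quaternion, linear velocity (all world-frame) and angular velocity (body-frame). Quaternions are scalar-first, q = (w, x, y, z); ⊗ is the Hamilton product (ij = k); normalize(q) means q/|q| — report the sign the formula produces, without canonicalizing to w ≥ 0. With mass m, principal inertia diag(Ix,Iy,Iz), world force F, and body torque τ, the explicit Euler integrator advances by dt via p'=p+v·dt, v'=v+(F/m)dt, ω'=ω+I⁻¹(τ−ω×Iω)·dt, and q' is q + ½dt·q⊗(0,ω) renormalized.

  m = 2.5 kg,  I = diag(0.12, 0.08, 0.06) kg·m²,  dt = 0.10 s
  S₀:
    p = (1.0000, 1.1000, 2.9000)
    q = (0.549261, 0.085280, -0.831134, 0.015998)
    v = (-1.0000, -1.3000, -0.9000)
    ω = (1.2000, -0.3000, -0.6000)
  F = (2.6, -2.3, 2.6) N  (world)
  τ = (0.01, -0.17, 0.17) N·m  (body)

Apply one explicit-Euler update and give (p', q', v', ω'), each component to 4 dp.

p' = (0.9000, 0.9700, 2.8100)
q' = (0.5309, 0.1431, -0.8339, 0.0480)
v' = (-0.8960, -1.3920, -0.7960)
ω' = (1.2113, -0.4585, -0.3407)

new position p' = (0.9000, 0.9700, 2.8100)
v + (F/m)dt = (-0.8960, -1.3920, -0.7960)
ω×(Iω) gyroscopic = (-0.0036, -0.0432, 0.0144)
angular accel α = (0.1133, -1.5850, 2.5933)
ω' = ω + α·dt = (1.2113, -0.4585, -0.3407)
q⊗(0,ω) = (-0.3420774, 1.1625930, -0.0944127, 0.6422202)
q + ½dt·q⊗(0,ω), renormalized = (0.5309, 0.1431, -0.8339, 0.0480)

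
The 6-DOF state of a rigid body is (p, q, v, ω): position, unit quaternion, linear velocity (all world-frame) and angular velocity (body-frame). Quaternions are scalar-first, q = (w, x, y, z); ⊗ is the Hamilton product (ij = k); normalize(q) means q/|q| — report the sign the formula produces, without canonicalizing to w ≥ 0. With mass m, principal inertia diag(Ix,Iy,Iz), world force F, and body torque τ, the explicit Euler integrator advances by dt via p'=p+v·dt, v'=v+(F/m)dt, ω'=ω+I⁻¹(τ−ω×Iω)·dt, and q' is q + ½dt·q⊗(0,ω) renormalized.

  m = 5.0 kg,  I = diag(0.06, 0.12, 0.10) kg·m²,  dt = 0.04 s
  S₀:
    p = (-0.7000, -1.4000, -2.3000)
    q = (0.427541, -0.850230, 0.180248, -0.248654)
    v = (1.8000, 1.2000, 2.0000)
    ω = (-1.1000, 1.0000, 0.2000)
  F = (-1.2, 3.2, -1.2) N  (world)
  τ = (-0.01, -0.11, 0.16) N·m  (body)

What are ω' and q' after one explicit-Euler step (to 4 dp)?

gyro term ω×Iω = (-0.0040, 0.0088, -0.0660)
(τ − ω×Iω)/I = (-0.1000, -0.9900, 2.2600)
new body rate ω' = (-1.1040, 0.9604, 0.2904)
Hamilton product q⊗(0,ω) = (-1.0657702, -0.1855915, 0.8711064, -0.5664490)
q' = normalize(q + ½dt·q⊗(0,ω)) = (0.4060, -0.8536, 0.1976, -0.2599)

ω' = (-1.1040, 0.9604, 0.2904)
q' = (0.4060, -0.8536, 0.1976, -0.2599)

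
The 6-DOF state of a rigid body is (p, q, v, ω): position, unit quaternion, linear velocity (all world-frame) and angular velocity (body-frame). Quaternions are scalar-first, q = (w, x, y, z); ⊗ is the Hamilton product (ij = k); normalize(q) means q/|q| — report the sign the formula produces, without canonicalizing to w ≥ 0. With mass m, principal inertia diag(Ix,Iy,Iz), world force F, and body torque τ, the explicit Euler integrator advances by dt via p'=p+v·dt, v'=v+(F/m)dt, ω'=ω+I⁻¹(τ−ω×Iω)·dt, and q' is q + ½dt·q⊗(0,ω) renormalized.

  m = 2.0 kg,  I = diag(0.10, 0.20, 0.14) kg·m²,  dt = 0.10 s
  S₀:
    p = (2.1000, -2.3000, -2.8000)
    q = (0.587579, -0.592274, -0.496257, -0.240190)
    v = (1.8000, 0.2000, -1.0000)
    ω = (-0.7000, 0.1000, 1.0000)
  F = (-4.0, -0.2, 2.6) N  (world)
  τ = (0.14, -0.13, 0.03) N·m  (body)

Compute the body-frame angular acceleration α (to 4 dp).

α = (1.4600, -0.7900, 0.2643)

precession coupling ω×(Iω) = (-0.0060, 0.0280, -0.0070)
α = I⁻¹(τ − ω×Iω) = (1.4600, -0.7900, 0.2643)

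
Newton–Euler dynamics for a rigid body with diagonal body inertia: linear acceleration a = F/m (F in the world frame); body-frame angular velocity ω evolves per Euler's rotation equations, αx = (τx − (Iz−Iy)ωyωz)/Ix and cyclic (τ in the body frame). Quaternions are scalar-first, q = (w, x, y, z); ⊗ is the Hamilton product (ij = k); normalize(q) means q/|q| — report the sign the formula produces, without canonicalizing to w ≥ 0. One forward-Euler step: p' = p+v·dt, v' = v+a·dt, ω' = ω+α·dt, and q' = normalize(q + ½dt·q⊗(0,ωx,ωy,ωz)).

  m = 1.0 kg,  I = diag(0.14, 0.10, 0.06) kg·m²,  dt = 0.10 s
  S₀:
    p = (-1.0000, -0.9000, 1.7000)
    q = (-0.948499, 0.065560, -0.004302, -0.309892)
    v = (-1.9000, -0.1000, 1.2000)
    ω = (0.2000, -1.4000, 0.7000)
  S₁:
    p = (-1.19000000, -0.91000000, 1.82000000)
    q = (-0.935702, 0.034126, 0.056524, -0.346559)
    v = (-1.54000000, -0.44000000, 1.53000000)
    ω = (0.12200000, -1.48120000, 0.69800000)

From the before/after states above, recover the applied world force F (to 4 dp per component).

F = (3.6000, -3.4000, 3.3000)

velocity change Δv = (0.36000000, -0.34000000, 0.33000000)
m·(v₁−v₀)/dt = (3.6000, -3.4000, 3.3000)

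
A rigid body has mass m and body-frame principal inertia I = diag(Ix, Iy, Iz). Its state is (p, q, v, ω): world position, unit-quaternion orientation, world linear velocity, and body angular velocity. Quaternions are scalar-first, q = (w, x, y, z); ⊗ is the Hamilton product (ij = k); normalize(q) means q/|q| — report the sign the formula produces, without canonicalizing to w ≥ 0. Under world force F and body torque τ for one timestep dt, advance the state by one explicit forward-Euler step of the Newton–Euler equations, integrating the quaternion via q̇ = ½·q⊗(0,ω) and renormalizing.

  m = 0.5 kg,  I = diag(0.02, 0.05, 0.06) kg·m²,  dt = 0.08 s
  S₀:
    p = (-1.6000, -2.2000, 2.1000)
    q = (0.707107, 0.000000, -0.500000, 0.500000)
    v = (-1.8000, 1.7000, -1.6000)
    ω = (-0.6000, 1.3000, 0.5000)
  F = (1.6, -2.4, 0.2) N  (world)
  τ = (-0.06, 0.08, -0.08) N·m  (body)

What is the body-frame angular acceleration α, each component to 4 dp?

α = (-3.3250, 1.3600, -0.9433)

precession coupling ω×(Iω) = (0.0065, 0.0120, -0.0234)
angular accel α = (-3.3250, 1.3600, -0.9433)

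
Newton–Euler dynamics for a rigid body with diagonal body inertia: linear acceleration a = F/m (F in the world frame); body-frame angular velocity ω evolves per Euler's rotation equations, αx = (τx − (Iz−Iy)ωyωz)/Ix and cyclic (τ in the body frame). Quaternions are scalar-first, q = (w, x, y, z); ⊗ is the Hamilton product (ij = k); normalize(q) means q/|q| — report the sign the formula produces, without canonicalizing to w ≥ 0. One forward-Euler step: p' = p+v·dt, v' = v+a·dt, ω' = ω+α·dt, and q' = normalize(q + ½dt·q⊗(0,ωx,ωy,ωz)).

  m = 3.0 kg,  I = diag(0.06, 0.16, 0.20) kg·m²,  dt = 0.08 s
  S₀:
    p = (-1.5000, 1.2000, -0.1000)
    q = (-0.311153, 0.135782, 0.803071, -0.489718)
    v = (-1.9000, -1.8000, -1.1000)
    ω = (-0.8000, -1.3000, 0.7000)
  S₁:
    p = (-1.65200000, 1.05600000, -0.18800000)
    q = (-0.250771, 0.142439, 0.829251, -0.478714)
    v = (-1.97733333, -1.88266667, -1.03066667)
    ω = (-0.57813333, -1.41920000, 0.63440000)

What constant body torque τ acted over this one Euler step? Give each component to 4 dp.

rate change Δω = (0.22186667, -0.11920000, -0.06560000)
τ = I·(Δω/dt) + ω₀×(Iω₀) = (0.1300, -0.1600, -0.0600)

τ = (0.1300, -0.1600, -0.0600)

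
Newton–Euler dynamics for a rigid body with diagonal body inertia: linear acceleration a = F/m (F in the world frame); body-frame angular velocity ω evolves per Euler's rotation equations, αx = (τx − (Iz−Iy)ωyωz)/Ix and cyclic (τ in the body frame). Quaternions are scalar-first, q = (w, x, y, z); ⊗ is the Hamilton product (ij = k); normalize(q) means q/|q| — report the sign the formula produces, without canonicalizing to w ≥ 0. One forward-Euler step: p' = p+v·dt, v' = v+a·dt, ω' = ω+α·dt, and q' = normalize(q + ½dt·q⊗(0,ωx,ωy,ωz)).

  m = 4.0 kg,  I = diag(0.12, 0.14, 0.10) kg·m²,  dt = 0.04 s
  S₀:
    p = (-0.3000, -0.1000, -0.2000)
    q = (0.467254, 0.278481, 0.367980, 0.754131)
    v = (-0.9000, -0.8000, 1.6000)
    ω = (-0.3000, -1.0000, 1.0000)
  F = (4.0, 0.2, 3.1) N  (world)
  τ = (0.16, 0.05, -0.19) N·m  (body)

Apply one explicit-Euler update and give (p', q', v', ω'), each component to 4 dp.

p' = (-0.3360, -0.1320, -0.1360)
q' = (0.4610, 0.2980, 0.3484, 0.7598)
v' = (-0.8600, -0.7980, 1.6310)
ω' = (-0.2600, -0.9840, 0.9216)

a = F/m = (1.0000, 0.0500, 0.7750)
p + v·dt = (-0.3360, -0.1320, -0.1360)
v' = v + a·dt = (-0.8600, -0.7980, 1.6310)
precession coupling ω×(Iω) = (0.0400, -0.0060, 0.0060)
α = I⁻¹(τ − ω×Iω) = (1.0000, 0.4000, -1.9600)
new body rate ω' = (-0.2600, -0.9840, 0.9216)
Hamilton product q⊗(0,ω) = (-0.3026067, 0.9819348, -0.9719743, 0.2991670)
q' = normalize(q + ½dt·q⊗(0,ω)) = (0.4610, 0.2980, 0.3484, 0.7598)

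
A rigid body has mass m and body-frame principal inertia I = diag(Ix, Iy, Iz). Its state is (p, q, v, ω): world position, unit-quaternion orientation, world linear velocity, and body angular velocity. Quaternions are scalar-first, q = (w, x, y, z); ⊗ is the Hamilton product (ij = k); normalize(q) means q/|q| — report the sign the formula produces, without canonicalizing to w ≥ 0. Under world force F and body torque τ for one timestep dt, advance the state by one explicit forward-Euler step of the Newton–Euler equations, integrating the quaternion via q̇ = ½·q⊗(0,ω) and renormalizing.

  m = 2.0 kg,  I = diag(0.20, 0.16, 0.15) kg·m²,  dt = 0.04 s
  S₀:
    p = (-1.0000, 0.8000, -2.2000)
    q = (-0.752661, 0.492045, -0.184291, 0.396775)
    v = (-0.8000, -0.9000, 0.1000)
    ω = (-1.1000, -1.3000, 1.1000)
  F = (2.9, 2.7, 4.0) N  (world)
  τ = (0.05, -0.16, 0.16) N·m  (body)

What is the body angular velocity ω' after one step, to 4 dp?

ω×(Iω) gyroscopic = (0.0143, -0.0605, -0.0572)
(τ − ω×Iω)/I = (0.1785, -0.6219, 1.4480)
ω' = ω + α·dt = (-1.0929, -1.3249, 1.1579)

ω' = (-1.0929, -1.3249, 1.1579)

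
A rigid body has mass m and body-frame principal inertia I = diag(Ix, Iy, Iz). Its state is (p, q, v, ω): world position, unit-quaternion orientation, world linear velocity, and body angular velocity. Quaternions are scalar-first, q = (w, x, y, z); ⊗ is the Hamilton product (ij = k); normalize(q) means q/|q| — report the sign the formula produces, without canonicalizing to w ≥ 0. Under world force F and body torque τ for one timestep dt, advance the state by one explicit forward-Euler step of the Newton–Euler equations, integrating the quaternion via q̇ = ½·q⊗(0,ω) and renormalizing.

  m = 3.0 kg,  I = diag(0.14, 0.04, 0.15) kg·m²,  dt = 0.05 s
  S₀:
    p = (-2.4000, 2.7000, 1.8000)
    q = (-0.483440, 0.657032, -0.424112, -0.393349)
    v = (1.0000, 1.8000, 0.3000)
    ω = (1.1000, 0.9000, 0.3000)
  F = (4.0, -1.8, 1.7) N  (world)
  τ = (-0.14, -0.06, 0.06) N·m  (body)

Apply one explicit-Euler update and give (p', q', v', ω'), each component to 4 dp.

a = F/m = (1.3333, -0.6000, 0.5667)
p' = p + v·dt = (-2.3500, 2.7900, 1.8150)
new velocity v' = (1.0667, 1.7700, 0.3283)
precession coupling ω×(Iω) = (0.0297, -0.0033, -0.0990)
angular accel α = (-1.2121, -1.4175, 1.0600)
new body rate ω' = (1.0394, 0.8291, 0.3530)
Hamilton product q⊗(0,ω) = (-0.2230297, -0.3050035, -1.0648895, 0.9128200)
q + ½dt·q⊗(0,ω), renormalized = (-0.4887, 0.6490, -0.4504, -0.3703)

p' = (-2.3500, 2.7900, 1.8150)
q' = (-0.4887, 0.6490, -0.4504, -0.3703)
v' = (1.0667, 1.7700, 0.3283)
ω' = (1.0394, 0.8291, 0.3530)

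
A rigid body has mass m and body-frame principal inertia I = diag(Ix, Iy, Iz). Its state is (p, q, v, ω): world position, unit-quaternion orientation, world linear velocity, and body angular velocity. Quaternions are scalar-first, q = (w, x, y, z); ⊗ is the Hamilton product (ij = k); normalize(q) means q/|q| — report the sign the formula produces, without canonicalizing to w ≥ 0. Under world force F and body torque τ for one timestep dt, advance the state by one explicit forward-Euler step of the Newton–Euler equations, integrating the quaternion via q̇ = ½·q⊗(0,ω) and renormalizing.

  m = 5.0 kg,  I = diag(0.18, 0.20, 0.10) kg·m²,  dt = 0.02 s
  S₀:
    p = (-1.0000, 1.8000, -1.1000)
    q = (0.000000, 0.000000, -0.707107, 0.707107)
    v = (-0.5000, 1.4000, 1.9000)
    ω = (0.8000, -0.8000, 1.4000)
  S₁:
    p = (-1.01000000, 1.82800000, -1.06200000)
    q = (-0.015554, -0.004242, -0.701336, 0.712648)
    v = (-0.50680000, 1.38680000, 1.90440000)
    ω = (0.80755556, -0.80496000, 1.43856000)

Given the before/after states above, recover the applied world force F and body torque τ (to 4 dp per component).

velocity change Δv = (-0.00680000, -0.01320000, 0.00440000)
m·(v₁−v₀)/dt = (-1.7000, -3.3000, 1.1000)
ω₁ − ω₀ = (0.00755556, -0.00496000, 0.03856000)
τ = I·(Δω/dt) + ω₀×(Iω₀) = (0.1800, 0.0400, 0.1800)

F = (-1.7000, -3.3000, 1.1000)
τ = (0.1800, 0.0400, 0.1800)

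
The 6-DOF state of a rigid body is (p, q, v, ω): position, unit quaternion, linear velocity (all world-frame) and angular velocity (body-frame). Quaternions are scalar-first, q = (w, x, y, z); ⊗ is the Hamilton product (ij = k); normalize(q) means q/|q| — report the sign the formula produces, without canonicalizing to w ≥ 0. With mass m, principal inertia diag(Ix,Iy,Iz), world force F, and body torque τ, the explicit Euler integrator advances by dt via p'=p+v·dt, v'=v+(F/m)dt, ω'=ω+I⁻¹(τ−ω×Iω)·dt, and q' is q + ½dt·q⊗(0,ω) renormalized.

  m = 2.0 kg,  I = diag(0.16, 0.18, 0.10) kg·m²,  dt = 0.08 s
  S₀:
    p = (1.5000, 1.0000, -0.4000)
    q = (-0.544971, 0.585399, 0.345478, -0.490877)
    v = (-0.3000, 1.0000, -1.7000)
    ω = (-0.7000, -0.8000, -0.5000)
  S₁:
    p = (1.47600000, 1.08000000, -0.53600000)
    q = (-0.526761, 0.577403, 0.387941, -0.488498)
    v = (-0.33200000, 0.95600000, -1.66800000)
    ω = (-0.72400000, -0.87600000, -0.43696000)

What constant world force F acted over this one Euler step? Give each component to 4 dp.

F = (-0.8000, -1.1000, 0.8000)

v₁ − v₀ = (-0.03200000, -0.04400000, 0.03200000)
applied force F = (-0.8000, -1.1000, 0.8000)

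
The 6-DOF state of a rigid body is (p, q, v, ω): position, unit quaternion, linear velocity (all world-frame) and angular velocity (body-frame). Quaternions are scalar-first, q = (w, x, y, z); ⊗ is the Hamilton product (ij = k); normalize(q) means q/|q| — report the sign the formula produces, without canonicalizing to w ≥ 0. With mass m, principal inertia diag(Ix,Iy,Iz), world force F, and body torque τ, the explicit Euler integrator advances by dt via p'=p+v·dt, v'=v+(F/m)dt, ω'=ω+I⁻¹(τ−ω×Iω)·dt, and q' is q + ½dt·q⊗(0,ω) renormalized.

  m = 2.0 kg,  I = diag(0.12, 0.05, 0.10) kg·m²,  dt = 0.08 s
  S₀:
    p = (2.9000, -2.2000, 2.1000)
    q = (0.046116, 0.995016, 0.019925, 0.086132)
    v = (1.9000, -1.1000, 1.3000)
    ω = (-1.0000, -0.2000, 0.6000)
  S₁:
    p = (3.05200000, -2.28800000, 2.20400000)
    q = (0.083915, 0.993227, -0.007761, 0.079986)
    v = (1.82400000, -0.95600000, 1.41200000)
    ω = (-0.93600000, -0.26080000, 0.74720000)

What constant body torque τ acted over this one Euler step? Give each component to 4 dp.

τ = (0.0900, -0.0500, 0.1700)

rate change Δω = (0.06400000, -0.06080000, 0.14720000)
gyro term ω₀×Iω₀ = (-0.0060, -0.0120, -0.0140)
applied torque τ = (0.0900, -0.0500, 0.1700)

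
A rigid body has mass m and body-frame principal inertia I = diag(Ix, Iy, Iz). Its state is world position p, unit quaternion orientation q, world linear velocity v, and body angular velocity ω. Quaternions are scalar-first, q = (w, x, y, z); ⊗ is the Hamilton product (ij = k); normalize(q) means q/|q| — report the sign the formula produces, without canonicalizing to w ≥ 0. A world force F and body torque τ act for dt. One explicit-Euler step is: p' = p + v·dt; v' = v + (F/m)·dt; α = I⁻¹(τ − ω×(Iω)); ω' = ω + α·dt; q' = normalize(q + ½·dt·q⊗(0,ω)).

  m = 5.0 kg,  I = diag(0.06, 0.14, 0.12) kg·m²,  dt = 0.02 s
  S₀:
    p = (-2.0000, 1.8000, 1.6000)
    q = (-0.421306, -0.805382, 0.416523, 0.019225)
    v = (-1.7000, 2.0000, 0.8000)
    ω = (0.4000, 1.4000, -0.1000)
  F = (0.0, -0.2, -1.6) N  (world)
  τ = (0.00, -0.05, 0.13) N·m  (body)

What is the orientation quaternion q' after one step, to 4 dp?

q' = (-0.4239, -0.8077, 0.4099, 0.0067)

Hamilton product q⊗(0,ω) = (-0.2590569, -0.2370897, -0.6626766, -1.2520134)
updated quaternion q' = (-0.4239, -0.8077, 0.4099, 0.0067)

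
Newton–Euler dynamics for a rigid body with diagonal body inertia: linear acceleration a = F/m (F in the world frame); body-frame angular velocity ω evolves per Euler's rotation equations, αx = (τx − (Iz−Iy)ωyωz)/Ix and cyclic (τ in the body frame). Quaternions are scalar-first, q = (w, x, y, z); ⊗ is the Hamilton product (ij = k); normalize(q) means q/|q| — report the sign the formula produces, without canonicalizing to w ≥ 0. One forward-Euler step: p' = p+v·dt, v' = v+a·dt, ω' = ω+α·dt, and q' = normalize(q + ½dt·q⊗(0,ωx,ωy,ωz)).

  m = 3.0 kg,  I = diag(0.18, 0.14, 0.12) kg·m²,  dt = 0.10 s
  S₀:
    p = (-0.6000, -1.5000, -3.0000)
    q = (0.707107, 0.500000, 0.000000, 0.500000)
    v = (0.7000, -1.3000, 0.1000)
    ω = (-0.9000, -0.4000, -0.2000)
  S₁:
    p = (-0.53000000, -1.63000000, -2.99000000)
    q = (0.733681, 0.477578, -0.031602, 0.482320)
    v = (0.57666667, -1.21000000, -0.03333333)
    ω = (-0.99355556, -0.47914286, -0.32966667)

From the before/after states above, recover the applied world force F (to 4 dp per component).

F = (-3.7000, 2.7000, -4.0000)

velocity change Δv = (-0.12333333, 0.09000000, -0.13333333)
applied force F = (-3.7000, 2.7000, -4.0000)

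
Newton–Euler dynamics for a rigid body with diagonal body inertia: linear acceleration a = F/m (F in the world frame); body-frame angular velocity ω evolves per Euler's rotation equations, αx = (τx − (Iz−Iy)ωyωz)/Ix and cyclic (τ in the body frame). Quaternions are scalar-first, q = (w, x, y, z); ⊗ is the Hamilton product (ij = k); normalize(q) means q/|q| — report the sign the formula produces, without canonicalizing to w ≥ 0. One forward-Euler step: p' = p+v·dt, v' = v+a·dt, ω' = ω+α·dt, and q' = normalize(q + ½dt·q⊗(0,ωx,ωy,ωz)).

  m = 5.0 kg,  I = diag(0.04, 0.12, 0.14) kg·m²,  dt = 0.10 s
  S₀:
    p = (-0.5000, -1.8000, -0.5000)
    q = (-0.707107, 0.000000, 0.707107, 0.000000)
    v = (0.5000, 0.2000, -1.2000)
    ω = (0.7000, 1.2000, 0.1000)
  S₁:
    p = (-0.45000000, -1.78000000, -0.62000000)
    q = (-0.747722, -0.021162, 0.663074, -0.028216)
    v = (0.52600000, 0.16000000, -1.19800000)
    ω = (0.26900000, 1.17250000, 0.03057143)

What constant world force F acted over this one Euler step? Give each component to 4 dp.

F = (1.3000, -2.0000, 0.1000)

v₁ − v₀ = (0.02600000, -0.04000000, 0.00200000)
m·(v₁−v₀)/dt = (1.3000, -2.0000, 0.1000)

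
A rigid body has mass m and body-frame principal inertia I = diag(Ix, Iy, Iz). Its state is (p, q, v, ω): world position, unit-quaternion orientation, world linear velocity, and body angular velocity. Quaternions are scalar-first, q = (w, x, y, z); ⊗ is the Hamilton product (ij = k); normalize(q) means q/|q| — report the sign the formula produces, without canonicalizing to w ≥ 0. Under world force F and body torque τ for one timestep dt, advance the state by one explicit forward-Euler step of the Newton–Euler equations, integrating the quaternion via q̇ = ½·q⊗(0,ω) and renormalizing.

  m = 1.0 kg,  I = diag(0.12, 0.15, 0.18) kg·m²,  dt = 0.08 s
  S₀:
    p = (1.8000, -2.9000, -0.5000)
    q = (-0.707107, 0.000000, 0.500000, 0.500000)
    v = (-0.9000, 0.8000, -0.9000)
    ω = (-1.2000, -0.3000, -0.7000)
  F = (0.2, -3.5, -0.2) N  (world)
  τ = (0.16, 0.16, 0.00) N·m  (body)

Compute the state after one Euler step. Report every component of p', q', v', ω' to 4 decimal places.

a = F/m = (0.2000, -3.5000, -0.2000)
p' = p + v·dt = (1.7280, -2.8360, -0.5720)
v' = v + a·dt = (-0.8840, 0.5200, -0.9160)
ω×(Iω) gyroscopic = (0.0063, -0.0504, 0.0108)
angular accel α = (1.2808, 1.4027, -0.0600)
new body rate ω' = (-1.0975, -0.1878, -0.7048)
Hamilton product q⊗(0,ω) = (0.5000000, 0.6485284, -0.3878679, 1.0949749)
q' = normalize(q + ½dt·q⊗(0,ω)) = (-0.6860, 0.0259, 0.4837, 0.5429)

p' = (1.7280, -2.8360, -0.5720)
q' = (-0.6860, 0.0259, 0.4837, 0.5429)
v' = (-0.8840, 0.5200, -0.9160)
ω' = (-1.0975, -0.1878, -0.7048)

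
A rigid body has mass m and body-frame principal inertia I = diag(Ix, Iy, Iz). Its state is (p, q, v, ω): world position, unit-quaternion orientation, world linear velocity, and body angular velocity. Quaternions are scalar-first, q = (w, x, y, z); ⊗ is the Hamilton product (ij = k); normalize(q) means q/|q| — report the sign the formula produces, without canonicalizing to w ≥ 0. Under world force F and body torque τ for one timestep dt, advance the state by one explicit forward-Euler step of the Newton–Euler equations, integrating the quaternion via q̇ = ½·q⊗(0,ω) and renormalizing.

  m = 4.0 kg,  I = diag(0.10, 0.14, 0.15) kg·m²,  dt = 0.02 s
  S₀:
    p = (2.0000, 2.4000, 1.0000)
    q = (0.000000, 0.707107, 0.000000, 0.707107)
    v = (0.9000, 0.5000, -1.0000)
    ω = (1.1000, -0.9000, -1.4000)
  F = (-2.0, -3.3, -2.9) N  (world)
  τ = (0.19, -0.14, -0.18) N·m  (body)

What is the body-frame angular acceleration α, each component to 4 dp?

gyro term ω×Iω = (0.0126, 0.0770, -0.0396)
(τ − ω×Iω)/I = (1.7740, -1.5500, -0.9360)

α = (1.7740, -1.5500, -0.9360)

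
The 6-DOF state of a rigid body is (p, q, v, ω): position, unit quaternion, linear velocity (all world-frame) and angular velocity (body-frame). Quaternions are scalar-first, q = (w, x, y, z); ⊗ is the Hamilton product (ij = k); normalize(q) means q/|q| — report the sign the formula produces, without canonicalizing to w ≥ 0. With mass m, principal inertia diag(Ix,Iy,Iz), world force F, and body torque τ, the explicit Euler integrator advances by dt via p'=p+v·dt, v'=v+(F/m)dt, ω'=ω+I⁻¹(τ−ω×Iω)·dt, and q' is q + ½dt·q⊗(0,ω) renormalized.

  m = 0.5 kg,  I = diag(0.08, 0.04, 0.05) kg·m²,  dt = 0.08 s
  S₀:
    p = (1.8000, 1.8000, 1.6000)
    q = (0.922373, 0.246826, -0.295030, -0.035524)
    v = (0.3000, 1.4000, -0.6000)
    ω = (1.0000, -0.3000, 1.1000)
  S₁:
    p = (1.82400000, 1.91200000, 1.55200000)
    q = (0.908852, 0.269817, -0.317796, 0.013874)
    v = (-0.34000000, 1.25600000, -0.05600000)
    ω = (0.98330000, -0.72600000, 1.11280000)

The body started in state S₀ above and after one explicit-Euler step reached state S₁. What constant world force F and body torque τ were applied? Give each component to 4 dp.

F = (-4.0000, -0.9000, 3.4000)
τ = (-0.0200, -0.1800, 0.0200)

Δv = v₁−v₀ = (-0.64000000, -0.14400000, 0.54400000)
m·(v₁−v₀)/dt = (-4.0000, -0.9000, 3.4000)
Δω = ω₁−ω₀ = (-0.01670000, -0.42600000, 0.01280000)
gyro term ω₀×Iω₀ = (-0.0033, 0.0330, 0.0120)
τ = I·(Δω/dt) + ω₀×(Iω₀) = (-0.0200, -0.1800, 0.0200)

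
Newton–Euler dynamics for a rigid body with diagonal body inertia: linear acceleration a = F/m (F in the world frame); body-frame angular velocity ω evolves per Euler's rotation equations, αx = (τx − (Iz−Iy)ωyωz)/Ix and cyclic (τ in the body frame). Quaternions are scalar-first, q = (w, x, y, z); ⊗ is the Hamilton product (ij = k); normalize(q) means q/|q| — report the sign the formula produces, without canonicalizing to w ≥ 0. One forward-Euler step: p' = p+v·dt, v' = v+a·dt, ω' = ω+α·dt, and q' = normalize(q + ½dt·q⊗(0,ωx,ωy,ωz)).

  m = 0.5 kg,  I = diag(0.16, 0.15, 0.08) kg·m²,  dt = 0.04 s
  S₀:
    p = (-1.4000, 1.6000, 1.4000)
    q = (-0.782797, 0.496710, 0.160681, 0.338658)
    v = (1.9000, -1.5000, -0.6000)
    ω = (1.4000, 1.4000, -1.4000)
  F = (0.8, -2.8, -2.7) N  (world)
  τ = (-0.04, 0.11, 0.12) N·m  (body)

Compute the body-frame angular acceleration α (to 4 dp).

α = (-1.1075, 1.7787, 1.7450)

ω×(Iω) gyroscopic = (0.1372, -0.1568, -0.0196)
(τ − ω×Iω)/I = (-1.1075, 1.7787, 1.7450)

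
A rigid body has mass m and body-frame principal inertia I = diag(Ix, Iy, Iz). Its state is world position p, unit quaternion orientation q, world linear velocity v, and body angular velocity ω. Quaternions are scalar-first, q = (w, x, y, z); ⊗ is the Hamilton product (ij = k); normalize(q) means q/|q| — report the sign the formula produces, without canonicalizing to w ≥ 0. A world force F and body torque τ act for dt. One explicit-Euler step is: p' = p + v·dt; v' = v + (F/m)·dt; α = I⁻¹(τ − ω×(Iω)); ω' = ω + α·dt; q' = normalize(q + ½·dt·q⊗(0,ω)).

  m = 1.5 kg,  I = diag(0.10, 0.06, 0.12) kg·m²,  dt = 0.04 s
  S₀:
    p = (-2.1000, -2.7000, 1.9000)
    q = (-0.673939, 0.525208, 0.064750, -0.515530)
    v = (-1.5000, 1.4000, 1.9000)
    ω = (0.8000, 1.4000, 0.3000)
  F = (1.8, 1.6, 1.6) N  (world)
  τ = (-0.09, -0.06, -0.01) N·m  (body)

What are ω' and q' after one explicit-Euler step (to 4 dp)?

precession coupling ω×(Iω) = (0.0252, -0.0048, -0.0448)
angular accel α = (-1.1520, -0.9200, 0.2900)
new body rate ω' = (0.7539, 1.3632, 0.3116)
q⊗(0,ω) = (-0.3561574, 0.2020158, -1.5135010, 0.4813095)
q + ½dt·q⊗(0,ω), renormalized = (-0.6807, 0.5290, 0.0345, -0.5056)

ω' = (0.7539, 1.3632, 0.3116)
q' = (-0.6807, 0.5290, 0.0345, -0.5056)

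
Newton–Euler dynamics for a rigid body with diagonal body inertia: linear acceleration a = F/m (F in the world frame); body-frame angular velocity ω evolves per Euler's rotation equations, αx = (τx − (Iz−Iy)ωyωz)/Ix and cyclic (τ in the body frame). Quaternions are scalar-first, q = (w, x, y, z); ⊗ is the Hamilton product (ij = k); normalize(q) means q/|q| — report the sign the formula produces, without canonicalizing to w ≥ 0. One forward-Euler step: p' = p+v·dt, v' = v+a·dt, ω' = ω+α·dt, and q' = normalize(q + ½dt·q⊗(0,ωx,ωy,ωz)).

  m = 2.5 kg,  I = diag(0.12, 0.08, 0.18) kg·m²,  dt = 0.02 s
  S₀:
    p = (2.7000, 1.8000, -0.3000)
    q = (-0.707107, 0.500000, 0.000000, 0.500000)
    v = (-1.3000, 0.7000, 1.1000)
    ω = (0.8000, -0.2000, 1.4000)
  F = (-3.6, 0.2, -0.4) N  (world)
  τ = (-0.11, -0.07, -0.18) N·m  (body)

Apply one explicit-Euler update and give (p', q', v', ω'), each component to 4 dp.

p' = (2.6740, 1.8140, -0.2780)
q' = (-0.7180, 0.4953, -0.0016, 0.4890)
v' = (-1.3288, 0.7016, 1.0968)
ω' = (0.7863, -0.2007, 1.3793)

ω×(Iω) gyroscopic = (-0.0280, -0.0672, 0.0064)
angular accel α = (-0.6833, -0.0350, -1.0356)
ω + α·dt = (0.7863, -0.2007, 1.3793)
q⊗(0,ω) = (-1.1000000, -0.4656856, -0.1585786, -1.0899498)
updated quaternion q' = (-0.7180, 0.4953, -0.0016, 0.4890)
a = F/m = (-1.4400, 0.0800, -0.1600)
p' = p + v·dt = (2.6740, 1.8140, -0.2780)
v + (F/m)dt = (-1.3288, 0.7016, 1.0968)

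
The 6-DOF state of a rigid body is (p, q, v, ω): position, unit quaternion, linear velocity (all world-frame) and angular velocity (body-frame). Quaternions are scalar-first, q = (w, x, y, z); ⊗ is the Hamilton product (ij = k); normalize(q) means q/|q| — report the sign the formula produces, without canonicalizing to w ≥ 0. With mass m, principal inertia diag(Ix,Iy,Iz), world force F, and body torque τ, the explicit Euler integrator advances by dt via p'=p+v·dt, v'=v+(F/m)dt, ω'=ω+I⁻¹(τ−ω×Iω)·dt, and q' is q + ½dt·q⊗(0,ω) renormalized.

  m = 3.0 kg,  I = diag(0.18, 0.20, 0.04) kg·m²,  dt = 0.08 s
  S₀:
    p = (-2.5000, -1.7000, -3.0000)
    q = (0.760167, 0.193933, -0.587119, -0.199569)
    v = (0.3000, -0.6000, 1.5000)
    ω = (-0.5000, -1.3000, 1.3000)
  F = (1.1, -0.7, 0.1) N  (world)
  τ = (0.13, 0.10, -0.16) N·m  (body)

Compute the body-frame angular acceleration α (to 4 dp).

precession coupling ω×(Iω) = (0.2704, -0.0910, 0.0130)
(τ − ω×Iω)/I = (-0.7800, 0.9550, -4.3250)

α = (-0.7800, 0.9550, -4.3250)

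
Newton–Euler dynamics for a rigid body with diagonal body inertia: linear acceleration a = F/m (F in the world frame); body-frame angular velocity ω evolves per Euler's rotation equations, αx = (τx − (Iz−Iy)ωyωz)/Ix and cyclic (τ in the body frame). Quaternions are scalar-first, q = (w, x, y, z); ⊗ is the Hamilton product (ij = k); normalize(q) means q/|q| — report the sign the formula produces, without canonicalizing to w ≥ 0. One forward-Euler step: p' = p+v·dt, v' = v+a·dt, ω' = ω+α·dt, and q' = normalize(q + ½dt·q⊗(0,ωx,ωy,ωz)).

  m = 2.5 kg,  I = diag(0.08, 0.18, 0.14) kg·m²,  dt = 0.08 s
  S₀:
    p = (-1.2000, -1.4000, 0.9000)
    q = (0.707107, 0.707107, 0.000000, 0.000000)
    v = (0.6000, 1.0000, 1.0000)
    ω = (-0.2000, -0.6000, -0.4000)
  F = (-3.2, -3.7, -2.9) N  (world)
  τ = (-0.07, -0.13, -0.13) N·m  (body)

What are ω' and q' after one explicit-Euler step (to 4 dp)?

α = I⁻¹(τ − ω×Iω) = (-0.7550, -0.6956, -1.0143)
ω + α·dt = (-0.2604, -0.6556, -0.4811)
q⊗(0,ω) = (0.1414214, -0.1414214, -0.1414214, -0.7071070)
q' = normalize(q + ½dt·q⊗(0,ω)) = (0.7124, 0.7011, -0.0057, -0.0283)

ω' = (-0.2604, -0.6556, -0.4811)
q' = (0.7124, 0.7011, -0.0057, -0.0283)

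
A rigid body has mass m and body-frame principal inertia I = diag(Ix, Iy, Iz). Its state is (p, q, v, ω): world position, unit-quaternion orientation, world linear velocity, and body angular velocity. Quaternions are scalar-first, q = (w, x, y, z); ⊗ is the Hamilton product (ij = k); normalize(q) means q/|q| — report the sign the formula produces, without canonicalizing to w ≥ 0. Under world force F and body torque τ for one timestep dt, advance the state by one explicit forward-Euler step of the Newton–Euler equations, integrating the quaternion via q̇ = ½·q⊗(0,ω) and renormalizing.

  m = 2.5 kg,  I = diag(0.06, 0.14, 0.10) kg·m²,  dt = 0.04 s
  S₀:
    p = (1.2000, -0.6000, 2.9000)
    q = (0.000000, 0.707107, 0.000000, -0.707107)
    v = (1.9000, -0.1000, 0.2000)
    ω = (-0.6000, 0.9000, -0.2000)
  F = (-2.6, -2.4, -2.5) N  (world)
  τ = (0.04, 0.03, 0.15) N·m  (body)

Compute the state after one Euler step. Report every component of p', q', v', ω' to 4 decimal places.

p' = (1.2760, -0.6040, 2.9080)
q' = (0.0057, 0.7197, 0.0113, -0.6942)
v' = (1.8584, -0.1384, 0.1600)
ω' = (-0.5781, 0.9099, -0.1227)

ω×(Iω) gyroscopic = (0.0072, -0.0048, -0.0432)
(τ − ω×Iω)/I = (0.5467, 0.2486, 1.9320)
new body rate ω' = (-0.5781, 0.9099, -0.1227)
Hamilton product q⊗(0,ω) = (0.2828428, 0.6363963, 0.5656856, 0.6363963)
q + ½dt·q⊗(0,ω), renormalized = (0.0057, 0.7197, 0.0113, -0.6942)
p + v·dt = (1.2760, -0.6040, 2.9080)
v + (F/m)dt = (1.8584, -0.1384, 0.1600)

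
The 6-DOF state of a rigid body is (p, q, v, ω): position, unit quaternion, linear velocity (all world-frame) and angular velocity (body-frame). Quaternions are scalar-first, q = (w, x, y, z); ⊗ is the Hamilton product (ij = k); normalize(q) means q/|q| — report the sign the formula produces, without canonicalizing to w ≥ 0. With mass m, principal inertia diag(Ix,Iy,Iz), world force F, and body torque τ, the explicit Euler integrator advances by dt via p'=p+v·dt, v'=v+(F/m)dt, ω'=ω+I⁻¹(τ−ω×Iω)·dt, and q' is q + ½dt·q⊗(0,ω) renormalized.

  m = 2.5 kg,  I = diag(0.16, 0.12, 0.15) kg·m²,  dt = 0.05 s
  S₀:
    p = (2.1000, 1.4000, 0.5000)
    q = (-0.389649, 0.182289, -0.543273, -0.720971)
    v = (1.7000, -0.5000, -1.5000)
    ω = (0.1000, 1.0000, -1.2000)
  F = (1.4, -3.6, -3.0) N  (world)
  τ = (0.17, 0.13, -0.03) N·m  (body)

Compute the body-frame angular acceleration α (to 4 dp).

α = (1.2875, 1.0933, -0.1733)

gyro term ω×Iω = (-0.0360, -0.0012, -0.0040)
angular accel α = (1.2875, 1.0933, -0.1733)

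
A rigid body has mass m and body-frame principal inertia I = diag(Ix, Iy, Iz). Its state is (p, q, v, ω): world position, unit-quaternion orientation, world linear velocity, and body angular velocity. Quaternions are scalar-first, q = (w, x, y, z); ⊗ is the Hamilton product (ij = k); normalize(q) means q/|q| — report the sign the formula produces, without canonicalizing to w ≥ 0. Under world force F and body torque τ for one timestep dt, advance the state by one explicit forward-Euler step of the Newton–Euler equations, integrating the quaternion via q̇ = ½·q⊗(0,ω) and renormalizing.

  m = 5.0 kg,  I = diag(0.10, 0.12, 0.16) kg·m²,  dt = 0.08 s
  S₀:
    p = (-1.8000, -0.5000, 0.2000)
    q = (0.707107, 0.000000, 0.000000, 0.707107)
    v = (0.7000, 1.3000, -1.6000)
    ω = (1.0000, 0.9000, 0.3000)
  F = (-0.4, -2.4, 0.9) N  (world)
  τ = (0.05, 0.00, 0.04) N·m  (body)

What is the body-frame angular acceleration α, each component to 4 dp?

α = (0.3920, 0.1500, 0.1375)

ω×(Iω) gyroscopic = (0.0108, -0.0180, 0.0180)
(τ − ω×Iω)/I = (0.3920, 0.1500, 0.1375)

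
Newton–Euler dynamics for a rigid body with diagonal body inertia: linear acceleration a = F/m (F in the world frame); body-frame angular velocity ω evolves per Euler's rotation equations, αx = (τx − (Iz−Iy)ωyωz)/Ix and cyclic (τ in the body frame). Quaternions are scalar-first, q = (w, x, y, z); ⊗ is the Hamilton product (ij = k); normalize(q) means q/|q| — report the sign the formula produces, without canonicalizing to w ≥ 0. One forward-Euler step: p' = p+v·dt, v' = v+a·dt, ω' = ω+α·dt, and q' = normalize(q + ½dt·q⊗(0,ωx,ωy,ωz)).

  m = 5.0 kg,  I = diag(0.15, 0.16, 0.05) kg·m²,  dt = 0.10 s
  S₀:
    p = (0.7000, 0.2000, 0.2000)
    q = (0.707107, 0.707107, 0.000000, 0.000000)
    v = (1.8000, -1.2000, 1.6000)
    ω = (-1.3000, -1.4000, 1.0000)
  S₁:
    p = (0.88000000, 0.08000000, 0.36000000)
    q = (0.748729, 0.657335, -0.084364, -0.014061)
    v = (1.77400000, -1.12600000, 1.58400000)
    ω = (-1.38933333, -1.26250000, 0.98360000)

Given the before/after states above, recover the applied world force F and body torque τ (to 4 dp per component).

F = (-1.3000, 3.7000, -0.8000)
τ = (0.0200, 0.0900, 0.0100)

velocity change Δv = (-0.02600000, 0.07400000, -0.01600000)
applied force F = (-1.3000, 3.7000, -0.8000)
Δω = ω₁−ω₀ = (-0.08933333, 0.13750000, -0.01640000)
τ = I·(Δω/dt) + ω₀×(Iω₀) = (0.0200, 0.0900, 0.0100)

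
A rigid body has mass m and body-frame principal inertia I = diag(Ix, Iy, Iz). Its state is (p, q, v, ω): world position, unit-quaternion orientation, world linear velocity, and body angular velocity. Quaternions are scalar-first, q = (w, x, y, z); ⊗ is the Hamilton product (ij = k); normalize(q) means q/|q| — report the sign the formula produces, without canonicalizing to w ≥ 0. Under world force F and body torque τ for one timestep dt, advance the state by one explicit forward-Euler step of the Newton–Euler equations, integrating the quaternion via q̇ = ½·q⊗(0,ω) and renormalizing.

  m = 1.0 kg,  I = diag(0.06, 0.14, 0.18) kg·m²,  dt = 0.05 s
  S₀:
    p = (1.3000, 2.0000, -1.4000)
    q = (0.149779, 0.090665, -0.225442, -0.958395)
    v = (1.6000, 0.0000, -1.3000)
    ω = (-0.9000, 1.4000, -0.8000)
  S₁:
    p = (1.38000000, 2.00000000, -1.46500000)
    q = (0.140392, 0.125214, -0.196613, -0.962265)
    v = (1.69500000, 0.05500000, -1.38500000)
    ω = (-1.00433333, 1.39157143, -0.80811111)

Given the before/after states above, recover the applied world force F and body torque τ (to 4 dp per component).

Δv = v₁−v₀ = (0.09500000, 0.05500000, -0.08500000)
applied force F = (1.9000, 1.1000, -1.7000)
rate change Δω = (-0.10433333, -0.00842857, -0.00811111)
precession coupling = (-0.0448, -0.0864, -0.1008)
τ = I·(Δω/dt) + ω₀×(Iω₀) = (-0.1700, -0.1100, -0.1300)

F = (1.9000, 1.1000, -1.7000)
τ = (-0.1700, -0.1100, -0.1300)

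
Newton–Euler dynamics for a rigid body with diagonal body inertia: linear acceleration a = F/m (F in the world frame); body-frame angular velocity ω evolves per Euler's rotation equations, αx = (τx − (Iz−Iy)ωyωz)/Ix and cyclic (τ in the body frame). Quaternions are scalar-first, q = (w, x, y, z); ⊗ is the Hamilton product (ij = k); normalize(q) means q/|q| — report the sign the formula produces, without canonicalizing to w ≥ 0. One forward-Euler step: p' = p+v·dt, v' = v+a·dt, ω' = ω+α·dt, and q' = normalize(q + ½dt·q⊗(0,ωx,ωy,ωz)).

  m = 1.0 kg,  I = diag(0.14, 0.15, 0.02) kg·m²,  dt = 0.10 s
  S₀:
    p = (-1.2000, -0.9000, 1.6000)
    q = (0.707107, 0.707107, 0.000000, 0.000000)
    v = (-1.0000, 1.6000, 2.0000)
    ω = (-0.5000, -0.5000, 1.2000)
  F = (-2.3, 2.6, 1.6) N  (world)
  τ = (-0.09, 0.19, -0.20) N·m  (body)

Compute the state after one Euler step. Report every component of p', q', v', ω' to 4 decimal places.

(τ − ω×Iω)/I = (-1.2000, 1.7467, -10.1250)
ω' = ω + α·dt = (-0.6200, -0.3253, 0.1875)
2q̇ = q⊗(0,ω) = (0.3535535, -0.3535535, -1.2020819, 0.4949749)
q' = normalize(q + ½dt·q⊗(0,ω)) = (0.7230, 0.6878, -0.0600, 0.0247)
p' = p + v·dt = (-1.3000, -0.7400, 1.8000)
v' = v + a·dt = (-1.2300, 1.8600, 2.1600)

p' = (-1.3000, -0.7400, 1.8000)
q' = (0.7230, 0.6878, -0.0600, 0.0247)
v' = (-1.2300, 1.8600, 2.1600)
ω' = (-0.6200, -0.3253, 0.1875)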